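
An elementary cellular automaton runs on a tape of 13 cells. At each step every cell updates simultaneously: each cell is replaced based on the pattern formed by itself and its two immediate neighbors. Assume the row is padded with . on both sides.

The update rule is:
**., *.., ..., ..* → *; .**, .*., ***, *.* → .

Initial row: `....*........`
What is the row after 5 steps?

****.********
...*........*
***.********.
..*........**
**.********.*

**.********.*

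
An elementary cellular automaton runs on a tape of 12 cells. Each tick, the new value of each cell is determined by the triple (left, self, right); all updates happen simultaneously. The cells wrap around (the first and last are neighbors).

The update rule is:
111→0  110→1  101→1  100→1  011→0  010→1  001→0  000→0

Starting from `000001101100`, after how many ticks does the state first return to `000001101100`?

12

tick 1: 000000110110
tick 2: 000000011011
tick 3: 100000001101
tick 4: 110000000110
tick 5: 011000000011
tick 6: 101100000001
tick 7: 110110000000
tick 8: 011011000000
tick 9: 001101100000
tick 10: 000110110000
tick 11: 000011011000
tick 12: 000001101100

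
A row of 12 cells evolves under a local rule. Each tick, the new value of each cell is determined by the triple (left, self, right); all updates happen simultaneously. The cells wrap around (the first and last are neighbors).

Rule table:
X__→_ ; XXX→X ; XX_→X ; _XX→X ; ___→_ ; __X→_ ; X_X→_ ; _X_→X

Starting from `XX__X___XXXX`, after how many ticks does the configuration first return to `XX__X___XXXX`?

1

XX__X___XXXX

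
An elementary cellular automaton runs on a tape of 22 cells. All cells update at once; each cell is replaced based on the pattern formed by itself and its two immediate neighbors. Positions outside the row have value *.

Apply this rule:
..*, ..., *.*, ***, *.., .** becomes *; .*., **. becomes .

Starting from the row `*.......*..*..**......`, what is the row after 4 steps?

*****.**.***.*********

step 1: .*******.**.***.******
step 2: *******.**.***.*******
step 3: ******.**.***.********
step 4: *****.**.***.*********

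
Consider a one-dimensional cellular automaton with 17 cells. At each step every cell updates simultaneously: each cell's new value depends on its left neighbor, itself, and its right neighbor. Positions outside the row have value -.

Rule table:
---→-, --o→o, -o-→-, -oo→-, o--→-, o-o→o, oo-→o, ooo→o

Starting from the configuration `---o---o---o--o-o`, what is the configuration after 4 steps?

step 1: --o---o---o--o-o-
step 2: -o---o---o--o-o--
step 3: o---o---o--o-o---
step 4: ---o---o--o-o----

---o---o--o-o----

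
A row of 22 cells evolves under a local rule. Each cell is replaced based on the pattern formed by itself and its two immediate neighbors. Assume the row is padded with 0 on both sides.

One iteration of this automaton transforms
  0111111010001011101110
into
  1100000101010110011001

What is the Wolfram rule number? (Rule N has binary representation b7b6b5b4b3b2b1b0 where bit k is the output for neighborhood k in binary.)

position 2: 111 → 0  (bit 7 = 0)
position 6: 110 → 0  (bit 6 = 0)
position 7: 101 → 1  (bit 5 = 1)
position 9: 100 → 1  (bit 4 = 1)
position 1: 011 → 1  (bit 3 = 1)
position 8: 010 → 0  (bit 2 = 0)
position 0: 001 → 1  (bit 1 = 1)
position 10: 000 → 0  (bit 0 = 0)
bits b7..b0 = 00111010 = 58

58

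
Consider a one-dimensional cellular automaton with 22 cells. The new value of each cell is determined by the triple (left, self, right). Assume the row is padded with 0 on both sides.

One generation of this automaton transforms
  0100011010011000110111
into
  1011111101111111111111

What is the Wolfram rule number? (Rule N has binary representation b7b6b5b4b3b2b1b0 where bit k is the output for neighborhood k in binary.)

251

position 20: 111 → 1  (bit 7 = 1)
position 6: 110 → 1  (bit 6 = 1)
position 7: 101 → 1  (bit 5 = 1)
position 2: 100 → 1  (bit 4 = 1)
position 5: 011 → 1  (bit 3 = 1)
position 1: 010 → 0  (bit 2 = 0)
position 0: 001 → 1  (bit 1 = 1)
position 3: 000 → 1  (bit 0 = 1)
bits b7..b0 = 11111011 = 251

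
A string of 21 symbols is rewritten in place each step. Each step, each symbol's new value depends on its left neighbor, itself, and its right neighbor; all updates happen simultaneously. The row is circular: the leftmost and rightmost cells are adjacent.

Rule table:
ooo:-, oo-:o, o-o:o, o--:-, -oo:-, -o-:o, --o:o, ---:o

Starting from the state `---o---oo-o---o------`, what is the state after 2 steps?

---oo-oo--oo--oo-----

oooo-oo-ooo-ooo-ooooo
---oo-oo--oo--oo-----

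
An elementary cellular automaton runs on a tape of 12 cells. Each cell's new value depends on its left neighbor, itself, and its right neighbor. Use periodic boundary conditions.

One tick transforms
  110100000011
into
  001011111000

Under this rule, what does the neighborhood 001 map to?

0

At position 9 the neighborhood is 001; the next row has 0 there.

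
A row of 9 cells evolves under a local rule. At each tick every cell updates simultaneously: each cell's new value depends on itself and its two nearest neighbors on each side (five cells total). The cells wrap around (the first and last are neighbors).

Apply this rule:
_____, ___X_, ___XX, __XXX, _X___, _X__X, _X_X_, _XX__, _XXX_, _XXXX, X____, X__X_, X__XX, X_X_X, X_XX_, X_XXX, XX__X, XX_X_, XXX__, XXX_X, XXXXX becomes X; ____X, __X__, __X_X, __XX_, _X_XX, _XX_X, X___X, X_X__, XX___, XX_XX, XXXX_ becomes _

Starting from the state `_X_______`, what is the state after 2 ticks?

X_XXXX_XX

tick 1: X_XXXXXX_
tick 2: X_XXXX_XX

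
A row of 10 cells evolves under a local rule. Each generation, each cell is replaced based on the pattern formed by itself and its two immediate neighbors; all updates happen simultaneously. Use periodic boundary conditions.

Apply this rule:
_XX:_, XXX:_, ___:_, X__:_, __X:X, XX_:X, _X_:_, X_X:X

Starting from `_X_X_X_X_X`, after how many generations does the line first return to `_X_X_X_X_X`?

2

generation 1: X_X_X_X_X_
generation 2: _X_X_X_X_X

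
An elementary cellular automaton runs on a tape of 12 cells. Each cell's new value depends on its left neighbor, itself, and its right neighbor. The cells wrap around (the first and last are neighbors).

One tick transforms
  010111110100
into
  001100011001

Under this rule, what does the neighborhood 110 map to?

1

At position 7 the neighborhood is 110; the next row has 1 there.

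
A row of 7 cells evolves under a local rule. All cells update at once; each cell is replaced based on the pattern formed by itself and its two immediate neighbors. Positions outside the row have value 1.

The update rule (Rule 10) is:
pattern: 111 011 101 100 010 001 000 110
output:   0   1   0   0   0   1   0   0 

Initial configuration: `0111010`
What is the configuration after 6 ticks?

0011001

0100000
0000001
0000011
0000110
0001100
0011001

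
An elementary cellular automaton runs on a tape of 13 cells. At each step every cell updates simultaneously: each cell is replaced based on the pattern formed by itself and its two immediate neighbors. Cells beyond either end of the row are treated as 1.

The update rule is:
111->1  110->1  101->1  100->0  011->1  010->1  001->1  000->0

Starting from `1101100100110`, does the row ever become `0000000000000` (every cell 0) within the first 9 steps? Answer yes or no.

step 1: 1111101101111
step 2: 1111111111111
step 3: 1111111111111  (fixed point — unchanged through step 9)
step 9 is 1111111111111, still not uniform 0

no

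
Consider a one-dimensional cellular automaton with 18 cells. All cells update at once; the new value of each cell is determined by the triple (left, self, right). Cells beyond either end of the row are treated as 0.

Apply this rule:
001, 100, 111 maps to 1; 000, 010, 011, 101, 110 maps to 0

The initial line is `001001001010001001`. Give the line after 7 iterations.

010110110001010110
100000001010000001
010000010001000010
101000101010100101
000101000000011000
001000100000100100
010101010001011010

010101010001011010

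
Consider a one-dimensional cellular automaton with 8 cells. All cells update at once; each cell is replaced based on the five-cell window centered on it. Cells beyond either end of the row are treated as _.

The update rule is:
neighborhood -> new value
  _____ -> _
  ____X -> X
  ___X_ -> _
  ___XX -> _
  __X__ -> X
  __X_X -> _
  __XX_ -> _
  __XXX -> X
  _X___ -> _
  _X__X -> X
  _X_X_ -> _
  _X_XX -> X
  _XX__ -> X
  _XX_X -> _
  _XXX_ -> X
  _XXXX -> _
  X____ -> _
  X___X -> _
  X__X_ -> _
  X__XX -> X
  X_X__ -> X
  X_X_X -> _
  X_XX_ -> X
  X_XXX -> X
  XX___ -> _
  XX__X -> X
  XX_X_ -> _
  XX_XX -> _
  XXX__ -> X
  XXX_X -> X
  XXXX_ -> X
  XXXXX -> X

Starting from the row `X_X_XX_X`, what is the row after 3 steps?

step 1: ___XX__X
step 2: _X__XX_X
step 3: _XXX___X

_XXX___X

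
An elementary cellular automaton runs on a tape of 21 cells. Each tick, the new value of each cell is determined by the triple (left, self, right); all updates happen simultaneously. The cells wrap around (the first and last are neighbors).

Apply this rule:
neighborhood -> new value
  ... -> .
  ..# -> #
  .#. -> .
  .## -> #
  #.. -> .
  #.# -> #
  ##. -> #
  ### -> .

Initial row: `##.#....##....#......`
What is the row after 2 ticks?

###....###...#......#
..#...##.#..#......##

..#...##.#..#......##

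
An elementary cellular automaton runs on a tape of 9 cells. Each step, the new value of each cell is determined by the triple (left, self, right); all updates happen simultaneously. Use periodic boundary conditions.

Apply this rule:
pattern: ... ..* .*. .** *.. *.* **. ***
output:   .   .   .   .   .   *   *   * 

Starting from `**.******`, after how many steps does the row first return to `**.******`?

***.*****
****.****
*****.***
******.**
*******.*
********.
.********
*.*******
**.******

9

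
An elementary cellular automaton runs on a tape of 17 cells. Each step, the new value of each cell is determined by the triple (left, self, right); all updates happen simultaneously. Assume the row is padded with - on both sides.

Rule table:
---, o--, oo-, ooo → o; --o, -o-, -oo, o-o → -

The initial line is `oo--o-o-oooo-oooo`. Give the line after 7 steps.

-o--o--oooooo--oo

-oo------ooo--ooo
--oooooo--ooo--oo
o--oooooo--ooo--o
-o--oooooo--ooo--
--o--oooooo--oooo
o--o--oooooo--ooo
-o--o--oooooo--oo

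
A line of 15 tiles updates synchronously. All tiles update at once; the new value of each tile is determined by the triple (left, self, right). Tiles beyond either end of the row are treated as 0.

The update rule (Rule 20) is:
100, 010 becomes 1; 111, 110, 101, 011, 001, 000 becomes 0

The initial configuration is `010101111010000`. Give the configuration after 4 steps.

010100000011000
010110000000100
010001000000110
011001100000001

011001100000001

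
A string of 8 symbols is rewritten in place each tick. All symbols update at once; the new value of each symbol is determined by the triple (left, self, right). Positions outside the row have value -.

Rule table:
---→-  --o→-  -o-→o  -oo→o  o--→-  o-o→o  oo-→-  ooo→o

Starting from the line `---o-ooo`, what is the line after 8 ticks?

---o----

---oooo-
---ooo--
---oo---
---o----
---o----  (fixed point — unchanged through tick 8)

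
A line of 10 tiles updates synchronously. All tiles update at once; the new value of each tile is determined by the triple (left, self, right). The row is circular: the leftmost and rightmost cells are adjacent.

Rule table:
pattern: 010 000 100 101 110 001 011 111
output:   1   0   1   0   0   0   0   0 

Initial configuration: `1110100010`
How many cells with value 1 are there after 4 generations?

4

0000110010
0000001011
1000001000
1100001100
count of 1: 4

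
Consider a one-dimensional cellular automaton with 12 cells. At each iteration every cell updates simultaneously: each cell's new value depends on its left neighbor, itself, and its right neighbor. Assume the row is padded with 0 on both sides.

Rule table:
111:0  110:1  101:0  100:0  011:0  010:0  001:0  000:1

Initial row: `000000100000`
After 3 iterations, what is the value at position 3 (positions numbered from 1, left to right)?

111110001111
000010100001
111000001100
position 3 holds 1

1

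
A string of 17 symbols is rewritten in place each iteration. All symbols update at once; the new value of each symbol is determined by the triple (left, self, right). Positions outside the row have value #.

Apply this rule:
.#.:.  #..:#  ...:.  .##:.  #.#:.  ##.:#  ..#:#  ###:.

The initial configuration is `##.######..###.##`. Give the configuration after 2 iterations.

iteration 1: .#......###..#...
iteration 2: ..#....#..###.#.#

..#....#..###.#.#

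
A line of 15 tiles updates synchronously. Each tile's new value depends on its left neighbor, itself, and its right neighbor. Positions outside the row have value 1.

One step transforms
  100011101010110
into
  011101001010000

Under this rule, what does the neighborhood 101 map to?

0

At position 7 the neighborhood is 101; the next row has 0 there.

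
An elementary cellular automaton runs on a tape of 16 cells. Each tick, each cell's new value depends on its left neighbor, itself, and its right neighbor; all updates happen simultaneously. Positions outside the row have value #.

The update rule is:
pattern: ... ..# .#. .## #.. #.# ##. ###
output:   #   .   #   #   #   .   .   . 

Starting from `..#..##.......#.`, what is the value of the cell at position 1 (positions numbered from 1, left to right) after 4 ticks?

#.##.#.######.#.
..#..#.#......#.
#.##.#.######.#.  (repeats tick 1; period 2)
tick 4: ..#..#.#......#.
position 1 holds .

.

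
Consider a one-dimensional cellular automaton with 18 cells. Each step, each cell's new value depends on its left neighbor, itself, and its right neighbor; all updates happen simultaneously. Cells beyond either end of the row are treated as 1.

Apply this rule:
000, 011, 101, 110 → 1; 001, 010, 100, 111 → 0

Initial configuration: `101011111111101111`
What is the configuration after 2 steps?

011110111110101010

110110000000111000
011110111110101010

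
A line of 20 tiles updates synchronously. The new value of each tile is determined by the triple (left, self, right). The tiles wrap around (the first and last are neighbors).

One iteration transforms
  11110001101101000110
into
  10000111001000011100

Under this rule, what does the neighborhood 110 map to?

At position 3 the neighborhood is 110; the next row has 0 there.

0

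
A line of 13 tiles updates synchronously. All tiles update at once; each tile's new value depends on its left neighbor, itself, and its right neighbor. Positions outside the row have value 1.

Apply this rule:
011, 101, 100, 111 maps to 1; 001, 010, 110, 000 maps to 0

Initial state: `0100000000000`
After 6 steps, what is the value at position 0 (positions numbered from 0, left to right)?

1010000000000
0101000000000
1010100000000
0101010000000
1010101000000
0101010100000
position 0 holds 0

0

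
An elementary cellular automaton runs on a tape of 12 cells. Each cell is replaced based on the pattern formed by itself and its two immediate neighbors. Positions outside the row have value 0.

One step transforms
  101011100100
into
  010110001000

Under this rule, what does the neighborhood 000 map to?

0

At position 11 the neighborhood is 000; the next row has 0 there.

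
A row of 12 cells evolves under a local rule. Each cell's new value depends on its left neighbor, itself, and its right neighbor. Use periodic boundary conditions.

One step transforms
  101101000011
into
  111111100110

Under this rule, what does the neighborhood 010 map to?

At position 5 the neighborhood is 010; the next row has 1 there.

1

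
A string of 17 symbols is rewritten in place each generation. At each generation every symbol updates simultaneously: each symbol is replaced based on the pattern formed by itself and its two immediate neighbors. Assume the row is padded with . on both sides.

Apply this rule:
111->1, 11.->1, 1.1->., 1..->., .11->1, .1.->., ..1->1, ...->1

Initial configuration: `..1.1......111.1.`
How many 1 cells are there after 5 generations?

11....11111111...
11.11111111111.11
11.11111111111.11  (fixed point — unchanged through generation 5)
count of 1: 15

15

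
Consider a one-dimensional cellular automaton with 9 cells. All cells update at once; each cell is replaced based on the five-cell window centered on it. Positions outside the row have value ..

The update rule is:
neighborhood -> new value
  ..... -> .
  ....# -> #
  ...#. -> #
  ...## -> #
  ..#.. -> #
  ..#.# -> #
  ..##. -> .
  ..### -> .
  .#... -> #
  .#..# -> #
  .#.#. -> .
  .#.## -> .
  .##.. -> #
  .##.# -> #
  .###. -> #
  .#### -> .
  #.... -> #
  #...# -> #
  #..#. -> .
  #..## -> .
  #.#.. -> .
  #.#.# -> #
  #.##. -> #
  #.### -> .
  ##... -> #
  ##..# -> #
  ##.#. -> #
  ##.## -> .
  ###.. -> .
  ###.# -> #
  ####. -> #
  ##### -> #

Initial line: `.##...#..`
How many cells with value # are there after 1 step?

8

#.#######
count of #: 8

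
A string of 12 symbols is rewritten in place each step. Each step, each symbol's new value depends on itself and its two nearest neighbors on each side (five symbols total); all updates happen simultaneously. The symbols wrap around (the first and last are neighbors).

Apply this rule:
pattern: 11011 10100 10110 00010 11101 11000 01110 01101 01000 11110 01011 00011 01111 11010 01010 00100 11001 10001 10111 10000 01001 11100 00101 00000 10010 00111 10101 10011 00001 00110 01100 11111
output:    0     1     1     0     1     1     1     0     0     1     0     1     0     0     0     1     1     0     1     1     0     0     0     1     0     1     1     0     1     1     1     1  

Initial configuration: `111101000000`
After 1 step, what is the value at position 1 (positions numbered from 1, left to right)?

101101011111
position 1 holds 1

1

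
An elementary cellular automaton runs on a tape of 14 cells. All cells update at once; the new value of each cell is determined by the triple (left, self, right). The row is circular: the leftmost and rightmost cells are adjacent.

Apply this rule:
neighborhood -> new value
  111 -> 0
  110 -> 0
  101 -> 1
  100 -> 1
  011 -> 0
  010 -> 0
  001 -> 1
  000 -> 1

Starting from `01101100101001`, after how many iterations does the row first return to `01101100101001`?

iteration 1: 10010011010110
iteration 2: 01101100101001

2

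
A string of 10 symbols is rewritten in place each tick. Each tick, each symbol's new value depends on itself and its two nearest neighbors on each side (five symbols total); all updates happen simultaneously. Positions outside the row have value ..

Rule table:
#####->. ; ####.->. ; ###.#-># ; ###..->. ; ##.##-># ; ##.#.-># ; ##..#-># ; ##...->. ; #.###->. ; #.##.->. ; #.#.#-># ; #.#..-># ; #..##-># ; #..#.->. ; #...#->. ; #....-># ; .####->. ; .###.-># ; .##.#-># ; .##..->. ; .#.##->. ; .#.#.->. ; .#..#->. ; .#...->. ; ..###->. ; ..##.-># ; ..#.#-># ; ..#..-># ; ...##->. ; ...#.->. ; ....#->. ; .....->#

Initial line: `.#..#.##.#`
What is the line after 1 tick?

.#..#..###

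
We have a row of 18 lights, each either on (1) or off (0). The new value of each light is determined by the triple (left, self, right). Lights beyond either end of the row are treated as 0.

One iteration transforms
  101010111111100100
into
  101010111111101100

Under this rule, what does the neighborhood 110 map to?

1

At position 12 the neighborhood is 110; the next row has 1 there.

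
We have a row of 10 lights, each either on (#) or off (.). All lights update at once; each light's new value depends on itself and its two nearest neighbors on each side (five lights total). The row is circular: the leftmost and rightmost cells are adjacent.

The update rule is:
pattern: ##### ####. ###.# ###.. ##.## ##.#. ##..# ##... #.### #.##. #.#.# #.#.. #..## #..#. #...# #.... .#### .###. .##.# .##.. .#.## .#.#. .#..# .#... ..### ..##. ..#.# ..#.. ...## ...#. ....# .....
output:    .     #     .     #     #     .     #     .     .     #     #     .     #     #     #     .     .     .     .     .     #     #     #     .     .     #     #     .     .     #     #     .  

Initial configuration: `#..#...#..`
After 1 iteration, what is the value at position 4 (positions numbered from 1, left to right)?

.

.##..##.##
position 4 holds .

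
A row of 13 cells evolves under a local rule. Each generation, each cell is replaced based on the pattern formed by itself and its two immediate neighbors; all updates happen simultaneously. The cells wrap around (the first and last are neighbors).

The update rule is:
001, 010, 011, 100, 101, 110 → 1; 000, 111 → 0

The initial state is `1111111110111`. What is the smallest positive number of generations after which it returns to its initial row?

0000000011100
0000000110110
0000001111111
1000011000001
1100111100011
0111100110110
1100111111111
0111100000000
1100110000000
1111111000001
0000001100011
1000011110111
1100110011100
1111111110111

14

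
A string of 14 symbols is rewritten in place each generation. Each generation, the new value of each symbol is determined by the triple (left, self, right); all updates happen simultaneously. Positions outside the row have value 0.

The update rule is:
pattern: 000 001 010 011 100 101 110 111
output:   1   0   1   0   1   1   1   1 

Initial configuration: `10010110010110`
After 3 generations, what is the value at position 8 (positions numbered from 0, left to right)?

1

11011011011011
01101101101101
00110110110111
position 8 holds 1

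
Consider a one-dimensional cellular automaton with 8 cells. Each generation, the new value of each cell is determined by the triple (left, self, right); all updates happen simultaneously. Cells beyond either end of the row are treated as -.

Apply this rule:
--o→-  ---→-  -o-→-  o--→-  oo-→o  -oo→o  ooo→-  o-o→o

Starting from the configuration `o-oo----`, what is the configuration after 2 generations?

-o-o----

-ooo----
-o-o----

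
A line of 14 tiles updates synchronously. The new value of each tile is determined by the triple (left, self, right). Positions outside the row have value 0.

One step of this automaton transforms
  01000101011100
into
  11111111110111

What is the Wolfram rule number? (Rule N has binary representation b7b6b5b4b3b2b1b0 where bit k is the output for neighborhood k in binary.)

position 10: 111 → 0  (bit 7 = 0)
position 11: 110 → 1  (bit 6 = 1)
position 6: 101 → 1  (bit 5 = 1)
position 2: 100 → 1  (bit 4 = 1)
position 9: 011 → 1  (bit 3 = 1)
position 1: 010 → 1  (bit 2 = 1)
position 0: 001 → 1  (bit 1 = 1)
position 3: 000 → 1  (bit 0 = 1)
bits b7..b0 = 01111111 = 127

127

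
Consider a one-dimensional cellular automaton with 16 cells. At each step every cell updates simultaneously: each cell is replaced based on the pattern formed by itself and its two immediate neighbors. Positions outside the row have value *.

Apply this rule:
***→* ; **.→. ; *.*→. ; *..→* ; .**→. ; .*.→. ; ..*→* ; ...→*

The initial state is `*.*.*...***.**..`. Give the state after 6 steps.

*.***.***.**...*

step 1: .....***.*....**
step 2: *****.*...****.*
step 3: ****...***.**...
step 4: ***.***.*....***
step 5: **...*...****.**
step 6: *.***.***.**...*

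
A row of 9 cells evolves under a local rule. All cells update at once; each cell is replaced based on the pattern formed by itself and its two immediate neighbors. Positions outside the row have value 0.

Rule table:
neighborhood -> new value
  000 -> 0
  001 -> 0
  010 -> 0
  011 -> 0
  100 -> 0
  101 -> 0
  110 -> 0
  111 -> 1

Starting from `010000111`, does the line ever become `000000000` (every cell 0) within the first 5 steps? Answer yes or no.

yes

000000010
000000000
all cells are 0 at step 2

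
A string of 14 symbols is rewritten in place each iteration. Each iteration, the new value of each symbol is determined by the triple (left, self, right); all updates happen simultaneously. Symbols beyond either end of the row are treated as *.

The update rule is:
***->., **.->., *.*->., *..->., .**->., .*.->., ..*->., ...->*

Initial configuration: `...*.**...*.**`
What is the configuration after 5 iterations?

.*......*.....
...****...***.
.*......*.....  (repeats iteration 1; period 2)
iteration 5: .*......*.....

.*......*.....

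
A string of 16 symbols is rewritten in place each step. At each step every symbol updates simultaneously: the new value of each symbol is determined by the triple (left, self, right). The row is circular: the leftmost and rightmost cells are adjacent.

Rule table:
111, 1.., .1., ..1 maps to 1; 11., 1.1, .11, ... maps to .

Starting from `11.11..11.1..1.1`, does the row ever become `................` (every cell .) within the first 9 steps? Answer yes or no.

step 1: 1....11...1111..
step 2: 11..1..1.1.11.11
step 3: 1.111111.1.....1
step 4: ...1111..11...1.
step 5: ..1.11.11..1.111
step 6: 111......111..1.
step 7: .1.1....1.1.111.
step 8: 11.11..11.1..1.1  (repeats step 0; period 8)
step 9: 1....11...1111..
step 9 is 1....11...1111.., still not uniform .

no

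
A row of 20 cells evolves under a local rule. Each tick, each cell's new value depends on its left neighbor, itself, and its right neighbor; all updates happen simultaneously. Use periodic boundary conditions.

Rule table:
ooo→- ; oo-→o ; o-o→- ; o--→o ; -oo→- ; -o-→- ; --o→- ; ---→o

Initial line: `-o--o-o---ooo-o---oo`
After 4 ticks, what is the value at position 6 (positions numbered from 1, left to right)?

--o----oo---o--oo--o
o--ooo--ooo--o--oo--
-o---oo---oo--o--oo-
--oo--ooo--oo--o--oo
position 6 holds -

-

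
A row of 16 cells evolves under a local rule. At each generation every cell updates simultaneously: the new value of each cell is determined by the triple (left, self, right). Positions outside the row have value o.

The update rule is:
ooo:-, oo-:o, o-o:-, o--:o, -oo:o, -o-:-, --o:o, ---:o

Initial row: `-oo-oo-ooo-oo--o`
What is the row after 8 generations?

--oooo---ooooo--

-oo-oo-o-o-ooooo
-oo-oo-----o----
-oo-ooooooo-oooo
-oo-o-----o-o---
-oo--ooooo---ooo
-ooooo---ooooo--
-o---ooooo---ooo
--oooo---ooooo--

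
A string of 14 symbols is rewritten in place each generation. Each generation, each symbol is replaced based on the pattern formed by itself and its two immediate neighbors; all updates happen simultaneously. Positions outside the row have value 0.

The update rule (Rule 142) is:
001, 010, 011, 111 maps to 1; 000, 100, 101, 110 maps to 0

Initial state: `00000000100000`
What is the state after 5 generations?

00011000000000

00000001100000
00000011000000
00000110000000
00001100000000
00011000000000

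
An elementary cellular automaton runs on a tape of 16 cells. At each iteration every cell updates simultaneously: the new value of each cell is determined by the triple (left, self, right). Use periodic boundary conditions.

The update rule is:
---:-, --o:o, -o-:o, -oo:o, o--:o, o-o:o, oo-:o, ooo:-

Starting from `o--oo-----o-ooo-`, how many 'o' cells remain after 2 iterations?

7

oooooo---oooo-oo
-----oo-oo--ooo-
count of o: 7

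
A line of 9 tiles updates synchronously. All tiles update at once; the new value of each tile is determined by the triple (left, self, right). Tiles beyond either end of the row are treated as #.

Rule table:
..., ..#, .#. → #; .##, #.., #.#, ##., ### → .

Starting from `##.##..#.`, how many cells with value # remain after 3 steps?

step 1: ......##.
step 2: .#####...
step 3: .......##
count of #: 2

2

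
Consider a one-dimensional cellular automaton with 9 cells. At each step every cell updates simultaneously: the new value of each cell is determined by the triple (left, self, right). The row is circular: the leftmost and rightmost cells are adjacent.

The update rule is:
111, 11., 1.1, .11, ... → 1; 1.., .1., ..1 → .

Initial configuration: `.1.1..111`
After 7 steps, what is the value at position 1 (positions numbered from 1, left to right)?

step 1: 1.1...111
step 2: 11..1.111
step 3: 11...1111
step 4: 11.1.1111
step 5: 111.11111
step 6: 111111111
step 7: 111111111
position 1 holds 1

1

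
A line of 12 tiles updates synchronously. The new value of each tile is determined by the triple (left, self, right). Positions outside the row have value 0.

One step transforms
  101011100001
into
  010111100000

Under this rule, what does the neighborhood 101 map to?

At position 1 the neighborhood is 101; the next row has 1 there.

1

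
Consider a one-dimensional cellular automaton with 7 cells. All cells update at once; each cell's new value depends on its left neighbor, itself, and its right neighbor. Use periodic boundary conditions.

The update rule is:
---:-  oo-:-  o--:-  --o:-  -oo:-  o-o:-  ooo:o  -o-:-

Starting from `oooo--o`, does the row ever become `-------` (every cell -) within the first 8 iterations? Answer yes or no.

yes

iteration 1: ooo----
iteration 2: -o-----
iteration 3: -------
all cells are - at iteration 3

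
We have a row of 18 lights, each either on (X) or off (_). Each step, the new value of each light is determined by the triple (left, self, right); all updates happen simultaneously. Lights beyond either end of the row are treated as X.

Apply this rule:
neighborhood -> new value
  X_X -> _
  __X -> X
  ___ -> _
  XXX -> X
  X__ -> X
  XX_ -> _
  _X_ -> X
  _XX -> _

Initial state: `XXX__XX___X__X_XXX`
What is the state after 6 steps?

XX__XX__XXXXXXXXX_

XX_XX__X_XXXXX__XX
X____XXX__XXX_XX_X
_X__X_X_XX_X______
_XXXX_X____XX____X
__XX__XX__X__X__X_
XX__XX__XXXXXXXXX_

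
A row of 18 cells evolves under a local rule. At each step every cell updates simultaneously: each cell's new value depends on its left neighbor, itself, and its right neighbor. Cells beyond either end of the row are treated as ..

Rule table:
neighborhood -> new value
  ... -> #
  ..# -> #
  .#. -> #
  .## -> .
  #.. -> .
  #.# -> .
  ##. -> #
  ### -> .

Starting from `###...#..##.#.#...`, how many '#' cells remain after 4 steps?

step 1: ..#.###.#.#.#.#.##
step 2: ###...#.#.#.#.#..#
step 3: ..#.###.#.#.#.#.##  (repeats step 1; period 2)
step 4: ###...#.#.#.#.#..#
count of #: 9

9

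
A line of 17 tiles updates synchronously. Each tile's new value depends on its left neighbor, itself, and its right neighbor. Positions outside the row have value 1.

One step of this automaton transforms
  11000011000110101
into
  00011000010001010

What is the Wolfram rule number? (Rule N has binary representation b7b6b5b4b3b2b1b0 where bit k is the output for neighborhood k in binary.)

33

position 0: 111 → 0  (bit 7 = 0)
position 1: 110 → 0  (bit 6 = 0)
position 13: 101 → 1  (bit 5 = 1)
position 2: 100 → 0  (bit 4 = 0)
position 6: 011 → 0  (bit 3 = 0)
position 14: 010 → 0  (bit 2 = 0)
position 5: 001 → 0  (bit 1 = 0)
position 3: 000 → 1  (bit 0 = 1)
bits b7..b0 = 00100001 = 33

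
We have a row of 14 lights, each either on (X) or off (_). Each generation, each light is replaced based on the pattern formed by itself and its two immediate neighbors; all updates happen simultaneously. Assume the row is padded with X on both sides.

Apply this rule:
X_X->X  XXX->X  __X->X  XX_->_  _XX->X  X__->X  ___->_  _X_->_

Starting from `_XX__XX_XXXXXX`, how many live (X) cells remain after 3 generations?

12

XX_XXX_XXXXXXX
X_XXX_XXXXXXXX
_XXX_XXXXXXXXX
count of X: 12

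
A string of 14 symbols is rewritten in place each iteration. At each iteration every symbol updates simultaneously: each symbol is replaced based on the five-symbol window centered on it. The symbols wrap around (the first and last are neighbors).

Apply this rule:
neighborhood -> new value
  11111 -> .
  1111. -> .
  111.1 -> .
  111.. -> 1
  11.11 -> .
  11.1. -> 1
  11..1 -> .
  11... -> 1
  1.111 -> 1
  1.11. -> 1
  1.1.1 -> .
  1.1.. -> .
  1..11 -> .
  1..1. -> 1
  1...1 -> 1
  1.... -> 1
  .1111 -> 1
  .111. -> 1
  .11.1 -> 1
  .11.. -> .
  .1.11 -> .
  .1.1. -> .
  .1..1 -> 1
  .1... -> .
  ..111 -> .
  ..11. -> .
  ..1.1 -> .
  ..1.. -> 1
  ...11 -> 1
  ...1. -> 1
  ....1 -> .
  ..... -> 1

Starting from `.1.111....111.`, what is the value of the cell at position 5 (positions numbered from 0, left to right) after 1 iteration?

1

1..11111.1.11.
position 5 holds 1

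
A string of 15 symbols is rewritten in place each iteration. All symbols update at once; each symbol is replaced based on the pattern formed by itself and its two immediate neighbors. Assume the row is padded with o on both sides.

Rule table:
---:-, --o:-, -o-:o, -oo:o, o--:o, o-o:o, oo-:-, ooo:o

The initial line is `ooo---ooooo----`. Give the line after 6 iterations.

oo-o--oooo-o---
o-ooo-ooo-ooo--
-ooo-ooo-ooo-o-
ooo-ooo-ooo-ooo
oo-ooo-ooo-oooo
o-ooo-ooo-ooooo

o-ooo-ooo-ooooo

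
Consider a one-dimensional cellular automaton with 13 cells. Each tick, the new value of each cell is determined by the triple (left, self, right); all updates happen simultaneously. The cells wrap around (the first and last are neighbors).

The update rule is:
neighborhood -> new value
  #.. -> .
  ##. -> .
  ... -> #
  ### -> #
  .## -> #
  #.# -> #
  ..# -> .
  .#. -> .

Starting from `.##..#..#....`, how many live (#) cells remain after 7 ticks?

tick 1: .#........###
tick 2: #..######.##.
tick 3: ...#####.##.#
tick 4: .#.####.##.#.
tick 5: ..####.##.#..
tick 6: #.###.##.#..#
tick 7: .###.##.#...#
count of #: 7

7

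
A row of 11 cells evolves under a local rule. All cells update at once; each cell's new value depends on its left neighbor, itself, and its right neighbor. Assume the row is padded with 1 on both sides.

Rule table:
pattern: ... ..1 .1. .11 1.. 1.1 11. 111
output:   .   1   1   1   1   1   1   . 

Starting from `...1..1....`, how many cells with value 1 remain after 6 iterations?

1.111111..1
111....1111
..11..11...
111111111.1
........111
1......11..
count of 1: 3

3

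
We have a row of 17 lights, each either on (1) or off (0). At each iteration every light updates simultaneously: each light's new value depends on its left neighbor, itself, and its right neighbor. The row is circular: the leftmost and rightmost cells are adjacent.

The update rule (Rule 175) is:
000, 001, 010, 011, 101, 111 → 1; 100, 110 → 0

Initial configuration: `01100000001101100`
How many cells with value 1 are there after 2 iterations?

11001111111011001
10011111110110011
count of 1: 12

12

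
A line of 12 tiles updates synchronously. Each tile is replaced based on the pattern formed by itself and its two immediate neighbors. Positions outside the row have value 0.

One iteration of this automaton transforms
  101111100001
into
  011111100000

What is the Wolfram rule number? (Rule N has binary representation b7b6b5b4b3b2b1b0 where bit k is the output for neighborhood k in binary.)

232

position 3: 111 → 1  (bit 7 = 1)
position 6: 110 → 1  (bit 6 = 1)
position 1: 101 → 1  (bit 5 = 1)
position 7: 100 → 0  (bit 4 = 0)
position 2: 011 → 1  (bit 3 = 1)
position 0: 010 → 0  (bit 2 = 0)
position 10: 001 → 0  (bit 1 = 0)
position 8: 000 → 0  (bit 0 = 0)
bits b7..b0 = 11101000 = 232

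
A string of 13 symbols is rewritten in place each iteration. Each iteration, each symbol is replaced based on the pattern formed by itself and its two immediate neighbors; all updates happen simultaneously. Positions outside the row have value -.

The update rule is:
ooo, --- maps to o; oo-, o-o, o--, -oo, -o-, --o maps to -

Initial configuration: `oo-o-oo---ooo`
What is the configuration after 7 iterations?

--------o--o-
ooooooo------
-ooooo--ooooo
--ooo----ooo-
o--o--oo--o--
------------o
ooooooooooo--

ooooooooooo--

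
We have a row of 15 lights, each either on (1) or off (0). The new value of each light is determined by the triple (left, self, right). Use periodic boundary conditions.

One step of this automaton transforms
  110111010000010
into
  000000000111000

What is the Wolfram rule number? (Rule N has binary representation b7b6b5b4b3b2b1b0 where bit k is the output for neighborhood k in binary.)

position 4: 111 → 0  (bit 7 = 0)
position 1: 110 → 0  (bit 6 = 0)
position 2: 101 → 0  (bit 5 = 0)
position 8: 100 → 0  (bit 4 = 0)
position 0: 011 → 0  (bit 3 = 0)
position 7: 010 → 0  (bit 2 = 0)
position 12: 001 → 0  (bit 1 = 0)
position 9: 000 → 1  (bit 0 = 1)
bits b7..b0 = 00000001 = 1

1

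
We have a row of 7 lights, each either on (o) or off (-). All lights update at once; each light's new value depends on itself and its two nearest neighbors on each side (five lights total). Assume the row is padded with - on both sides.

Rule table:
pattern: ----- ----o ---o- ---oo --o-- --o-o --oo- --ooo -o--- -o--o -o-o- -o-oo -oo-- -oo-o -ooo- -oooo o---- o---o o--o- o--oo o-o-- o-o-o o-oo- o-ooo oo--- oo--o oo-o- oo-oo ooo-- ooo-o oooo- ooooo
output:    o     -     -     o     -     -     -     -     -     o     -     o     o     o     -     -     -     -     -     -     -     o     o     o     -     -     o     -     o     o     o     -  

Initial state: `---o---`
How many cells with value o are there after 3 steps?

2

o-----o
---o---  (repeats step 0; period 2)
step 3: o-----o
count of o: 2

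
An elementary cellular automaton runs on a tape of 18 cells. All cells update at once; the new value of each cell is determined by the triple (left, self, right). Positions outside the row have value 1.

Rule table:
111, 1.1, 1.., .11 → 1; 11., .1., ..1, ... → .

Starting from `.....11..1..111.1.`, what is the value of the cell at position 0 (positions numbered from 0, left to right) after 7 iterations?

iteration 1: 1....1.1..1.11.1.1
iteration 2: .1....1.1..11.1.11
iteration 3: 1.1....1.1.1.1.111
iteration 4: .1.1....1.1.1.1111
iteration 5: 1.1.1....1.1.11111
iteration 6: .1.1.1....1.111111
iteration 7: 1.1.1.1....1111111
position 0 holds 1

1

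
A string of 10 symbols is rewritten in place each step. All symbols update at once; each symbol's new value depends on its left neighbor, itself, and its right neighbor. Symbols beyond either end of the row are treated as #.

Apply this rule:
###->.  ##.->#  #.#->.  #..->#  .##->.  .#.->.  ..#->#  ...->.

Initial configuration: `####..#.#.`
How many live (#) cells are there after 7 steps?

...###....
#.#..##..#
#..##.###.
###.#...#.
..#..#.#..
##.##...##
.#..##.#..
count of #: 4

4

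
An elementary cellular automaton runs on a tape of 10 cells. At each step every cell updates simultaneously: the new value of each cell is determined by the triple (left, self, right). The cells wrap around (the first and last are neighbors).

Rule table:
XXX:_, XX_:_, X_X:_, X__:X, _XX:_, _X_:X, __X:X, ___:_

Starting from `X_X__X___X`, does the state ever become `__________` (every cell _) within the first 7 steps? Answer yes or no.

no

step 1: __XXXXX_X_
step 2: _X______XX
step 3: _XX____X__
step 4: X__X__XXX_
step 5: XXXXXX____
step 6: ______X__X
step 7: X____XXXXX
step 7 is X____XXXXX, still not uniform _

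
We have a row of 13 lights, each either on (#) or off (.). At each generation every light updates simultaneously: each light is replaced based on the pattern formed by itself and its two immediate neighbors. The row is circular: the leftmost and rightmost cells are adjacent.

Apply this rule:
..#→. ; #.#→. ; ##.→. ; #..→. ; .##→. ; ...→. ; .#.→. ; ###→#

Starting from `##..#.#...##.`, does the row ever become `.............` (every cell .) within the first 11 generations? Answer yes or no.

yes

.............
all cells are . at generation 1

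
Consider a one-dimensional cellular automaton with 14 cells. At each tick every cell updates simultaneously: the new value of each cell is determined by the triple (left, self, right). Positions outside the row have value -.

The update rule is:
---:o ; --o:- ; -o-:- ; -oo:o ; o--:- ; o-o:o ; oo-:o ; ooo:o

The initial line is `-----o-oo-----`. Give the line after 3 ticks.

oooo--ooo-oooo
oooo--oooooooo
oooo--oooooooo

oooo--oooooooo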